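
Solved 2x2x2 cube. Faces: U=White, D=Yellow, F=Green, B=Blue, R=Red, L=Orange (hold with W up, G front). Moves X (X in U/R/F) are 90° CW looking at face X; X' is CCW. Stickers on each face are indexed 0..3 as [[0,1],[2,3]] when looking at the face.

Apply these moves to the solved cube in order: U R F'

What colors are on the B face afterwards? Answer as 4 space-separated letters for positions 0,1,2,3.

Answer: W O W B

Derivation:
After move 1 (U): U=WWWW F=RRGG R=BBRR B=OOBB L=GGOO
After move 2 (R): R=RBRB U=WRWG F=RYGY D=YBYO B=WOWB
After move 3 (F'): F=YYRG U=WRRR R=BBYB D=GOYO L=GGOW
Query: B face = WOWB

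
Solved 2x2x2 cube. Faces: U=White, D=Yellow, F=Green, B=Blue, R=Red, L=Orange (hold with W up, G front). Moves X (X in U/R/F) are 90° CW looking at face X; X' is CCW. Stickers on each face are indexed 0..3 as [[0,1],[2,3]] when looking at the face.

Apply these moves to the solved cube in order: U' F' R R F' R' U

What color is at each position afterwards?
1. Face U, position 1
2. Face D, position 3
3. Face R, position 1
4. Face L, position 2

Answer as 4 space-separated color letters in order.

Answer: W O R O

Derivation:
After move 1 (U'): U=WWWW F=OOGG R=GGRR B=RRBB L=BBOO
After move 2 (F'): F=OGOG U=WWGR R=YGYR D=BOYY L=BWOW
After move 3 (R): R=YYRG U=WGGG F=OOOY D=BBYR B=RRWB
After move 4 (R): R=RYGY U=WOGY F=OBOR D=BWYR B=GRGB
After move 5 (F'): F=BROO U=WORG R=WYBY D=WWYR L=BYOG
After move 6 (R'): R=YYWB U=WGRG F=BOOG D=WRYO B=RRWB
After move 7 (U): U=RWGG F=YYOG R=RRWB B=BYWB L=BOOG
Query 1: U[1] = W
Query 2: D[3] = O
Query 3: R[1] = R
Query 4: L[2] = O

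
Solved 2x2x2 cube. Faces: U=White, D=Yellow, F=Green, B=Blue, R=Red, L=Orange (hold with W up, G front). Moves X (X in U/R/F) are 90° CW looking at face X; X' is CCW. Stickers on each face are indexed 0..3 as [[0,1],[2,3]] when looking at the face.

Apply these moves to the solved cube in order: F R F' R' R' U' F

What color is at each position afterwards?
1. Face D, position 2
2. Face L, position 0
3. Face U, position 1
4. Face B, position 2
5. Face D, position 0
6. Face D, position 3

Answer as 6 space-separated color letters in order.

Answer: Y G B Y W R

Derivation:
After move 1 (F): F=GGGG U=WWOO R=WRWR D=RRYY L=OYOY
After move 2 (R): R=WWRR U=WGOG F=GRGY D=RBYB B=OBWB
After move 3 (F'): F=RYGG U=WGWR R=BWRR D=YYYB L=OGOO
After move 4 (R'): R=WRBR U=WWWO F=RGGR D=YYYG B=BBYB
After move 5 (R'): R=RRWB U=WYWB F=RWGO D=YGYR B=GBYB
After move 6 (U'): U=YBWW F=OGGO R=RWWB B=RRYB L=GBOO
After move 7 (F): F=GOOG U=YBOB R=WWWB D=WRYR L=GYOG
Query 1: D[2] = Y
Query 2: L[0] = G
Query 3: U[1] = B
Query 4: B[2] = Y
Query 5: D[0] = W
Query 6: D[3] = R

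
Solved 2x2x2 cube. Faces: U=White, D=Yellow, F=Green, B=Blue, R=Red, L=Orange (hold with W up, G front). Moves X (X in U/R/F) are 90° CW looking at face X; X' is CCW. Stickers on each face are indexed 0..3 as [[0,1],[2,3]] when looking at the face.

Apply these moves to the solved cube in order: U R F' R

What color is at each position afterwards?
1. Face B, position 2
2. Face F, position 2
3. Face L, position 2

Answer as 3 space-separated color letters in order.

After move 1 (U): U=WWWW F=RRGG R=BBRR B=OOBB L=GGOO
After move 2 (R): R=RBRB U=WRWG F=RYGY D=YBYO B=WOWB
After move 3 (F'): F=YYRG U=WRRR R=BBYB D=GOYO L=GGOW
After move 4 (R): R=YBBB U=WYRG F=YORO D=GWYW B=RORB
Query 1: B[2] = R
Query 2: F[2] = R
Query 3: L[2] = O

Answer: R R O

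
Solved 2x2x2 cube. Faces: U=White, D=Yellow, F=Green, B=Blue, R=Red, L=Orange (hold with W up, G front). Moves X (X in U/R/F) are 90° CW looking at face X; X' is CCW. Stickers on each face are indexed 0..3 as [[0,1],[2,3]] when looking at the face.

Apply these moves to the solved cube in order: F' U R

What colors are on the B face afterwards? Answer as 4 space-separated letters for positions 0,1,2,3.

Answer: W W W B

Derivation:
After move 1 (F'): F=GGGG U=WWRR R=YRYR D=OOYY L=OWOW
After move 2 (U): U=RWRW F=YRGG R=BBYR B=OWBB L=GGOW
After move 3 (R): R=YBRB U=RRRG F=YOGY D=OBYO B=WWWB
Query: B face = WWWB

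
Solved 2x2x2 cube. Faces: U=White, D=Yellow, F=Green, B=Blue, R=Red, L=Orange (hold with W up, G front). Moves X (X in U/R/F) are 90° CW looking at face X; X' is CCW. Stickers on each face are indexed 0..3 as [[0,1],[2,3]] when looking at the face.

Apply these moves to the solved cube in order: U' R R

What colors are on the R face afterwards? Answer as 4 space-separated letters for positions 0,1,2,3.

Answer: R R G G

Derivation:
After move 1 (U'): U=WWWW F=OOGG R=GGRR B=RRBB L=BBOO
After move 2 (R): R=RGRG U=WOWG F=OYGY D=YBYR B=WRWB
After move 3 (R): R=RRGG U=WYWY F=OBGR D=YWYW B=GROB
Query: R face = RRGG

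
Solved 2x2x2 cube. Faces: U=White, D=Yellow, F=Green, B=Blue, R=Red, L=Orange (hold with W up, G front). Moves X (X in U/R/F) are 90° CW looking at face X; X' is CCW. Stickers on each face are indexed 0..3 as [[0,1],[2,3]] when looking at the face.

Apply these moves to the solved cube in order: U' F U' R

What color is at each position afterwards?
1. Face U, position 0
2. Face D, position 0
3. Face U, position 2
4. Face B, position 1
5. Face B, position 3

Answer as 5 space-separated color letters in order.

Answer: W R W G B

Derivation:
After move 1 (U'): U=WWWW F=OOGG R=GGRR B=RRBB L=BBOO
After move 2 (F): F=GOGO U=WWOB R=WGWR D=RGYY L=BYOY
After move 3 (U'): U=WBWO F=BYGO R=GOWR B=WGBB L=RROY
After move 4 (R): R=WGRO U=WYWO F=BGGY D=RBYW B=OGBB
Query 1: U[0] = W
Query 2: D[0] = R
Query 3: U[2] = W
Query 4: B[1] = G
Query 5: B[3] = B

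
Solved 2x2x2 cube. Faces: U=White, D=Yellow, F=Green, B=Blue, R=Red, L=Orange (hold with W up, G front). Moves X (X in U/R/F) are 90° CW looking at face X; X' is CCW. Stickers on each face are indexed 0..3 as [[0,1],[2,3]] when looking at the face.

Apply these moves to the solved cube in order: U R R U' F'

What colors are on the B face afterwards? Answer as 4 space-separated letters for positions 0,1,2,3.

After move 1 (U): U=WWWW F=RRGG R=BBRR B=OOBB L=GGOO
After move 2 (R): R=RBRB U=WRWG F=RYGY D=YBYO B=WOWB
After move 3 (R): R=RRBB U=WYWY F=RBGO D=YWYW B=GORB
After move 4 (U'): U=YYWW F=GGGO R=RBBB B=RRRB L=GOOO
After move 5 (F'): F=GOGG U=YYRB R=WBYB D=OOYW L=GWOW
Query: B face = RRRB

Answer: R R R B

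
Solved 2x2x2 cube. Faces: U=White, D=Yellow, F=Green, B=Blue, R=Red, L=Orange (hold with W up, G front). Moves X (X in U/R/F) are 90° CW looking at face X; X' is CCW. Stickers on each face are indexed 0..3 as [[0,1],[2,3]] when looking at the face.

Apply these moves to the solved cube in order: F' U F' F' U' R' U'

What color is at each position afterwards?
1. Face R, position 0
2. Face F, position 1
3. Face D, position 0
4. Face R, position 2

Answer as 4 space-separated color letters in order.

Answer: G W W G

Derivation:
After move 1 (F'): F=GGGG U=WWRR R=YRYR D=OOYY L=OWOW
After move 2 (U): U=RWRW F=YRGG R=BBYR B=OWBB L=GGOW
After move 3 (F'): F=RGYG U=RWBY R=OBOR D=GWYY L=GWOR
After move 4 (F'): F=GGRY U=RWOO R=WBGR D=WRYY L=GYOB
After move 5 (U'): U=WORO F=GYRY R=GGGR B=WBBB L=OWOB
After move 6 (R'): R=GRGG U=WBRW F=GORO D=WYYY B=YBRB
After move 7 (U'): U=BWWR F=OWRO R=GOGG B=GRRB L=YBOB
Query 1: R[0] = G
Query 2: F[1] = W
Query 3: D[0] = W
Query 4: R[2] = G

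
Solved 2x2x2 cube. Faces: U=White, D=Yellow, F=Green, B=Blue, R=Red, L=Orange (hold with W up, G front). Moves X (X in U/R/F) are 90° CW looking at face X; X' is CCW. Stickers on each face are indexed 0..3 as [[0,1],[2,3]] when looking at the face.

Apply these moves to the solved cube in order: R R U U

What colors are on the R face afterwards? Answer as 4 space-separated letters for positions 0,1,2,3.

Answer: O O R R

Derivation:
After move 1 (R): R=RRRR U=WGWG F=GYGY D=YBYB B=WBWB
After move 2 (R): R=RRRR U=WYWY F=GBGB D=YWYW B=GBGB
After move 3 (U): U=WWYY F=RRGB R=GBRR B=OOGB L=GBOO
After move 4 (U): U=YWYW F=GBGB R=OORR B=GBGB L=RROO
Query: R face = OORR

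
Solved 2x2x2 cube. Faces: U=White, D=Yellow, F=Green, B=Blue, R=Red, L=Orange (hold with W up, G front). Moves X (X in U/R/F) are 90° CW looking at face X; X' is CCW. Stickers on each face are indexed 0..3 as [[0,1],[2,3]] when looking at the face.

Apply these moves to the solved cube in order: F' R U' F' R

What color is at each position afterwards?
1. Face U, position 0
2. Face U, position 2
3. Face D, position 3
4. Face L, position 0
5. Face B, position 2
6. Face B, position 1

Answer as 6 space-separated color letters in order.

Answer: G G Y R G Y

Derivation:
After move 1 (F'): F=GGGG U=WWRR R=YRYR D=OOYY L=OWOW
After move 2 (R): R=YYRR U=WGRG F=GOGY D=OBYB B=RBWB
After move 3 (U'): U=GGWR F=OWGY R=GORR B=YYWB L=RBOW
After move 4 (F'): F=WYOG U=GGGR R=BOOR D=BWYB L=RROW
After move 5 (R): R=OBRO U=GYGG F=WWOB D=BWYY B=RYGB
Query 1: U[0] = G
Query 2: U[2] = G
Query 3: D[3] = Y
Query 4: L[0] = R
Query 5: B[2] = G
Query 6: B[1] = Y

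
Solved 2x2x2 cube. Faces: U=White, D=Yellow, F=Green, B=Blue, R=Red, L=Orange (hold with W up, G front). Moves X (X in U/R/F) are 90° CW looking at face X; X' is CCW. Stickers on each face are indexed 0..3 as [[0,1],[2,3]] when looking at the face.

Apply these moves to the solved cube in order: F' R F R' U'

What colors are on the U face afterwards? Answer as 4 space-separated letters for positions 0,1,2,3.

After move 1 (F'): F=GGGG U=WWRR R=YRYR D=OOYY L=OWOW
After move 2 (R): R=YYRR U=WGRG F=GOGY D=OBYB B=RBWB
After move 3 (F): F=GGYO U=WGWW R=RYGR D=RYYB L=OOOB
After move 4 (R'): R=YRRG U=WWWR F=GGYW D=RGYO B=BBYB
After move 5 (U'): U=WRWW F=OOYW R=GGRG B=YRYB L=BBOB
Query: U face = WRWW

Answer: W R W W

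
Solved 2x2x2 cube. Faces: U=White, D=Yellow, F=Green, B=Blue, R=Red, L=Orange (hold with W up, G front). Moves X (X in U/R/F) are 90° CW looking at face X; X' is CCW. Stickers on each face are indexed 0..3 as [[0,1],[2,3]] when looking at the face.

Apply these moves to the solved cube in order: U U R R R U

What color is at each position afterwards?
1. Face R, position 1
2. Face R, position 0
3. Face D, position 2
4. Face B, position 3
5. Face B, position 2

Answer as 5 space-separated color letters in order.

After move 1 (U): U=WWWW F=RRGG R=BBRR B=OOBB L=GGOO
After move 2 (U): U=WWWW F=BBGG R=OORR B=GGBB L=RROO
After move 3 (R): R=RORO U=WBWG F=BYGY D=YBYG B=WGWB
After move 4 (R): R=RROO U=WYWY F=BBGG D=YWYW B=GGBB
After move 5 (R): R=OROR U=WBWG F=BWGW D=YBYG B=YGYB
After move 6 (U): U=WWGB F=ORGW R=YGOR B=RRYB L=BWOO
Query 1: R[1] = G
Query 2: R[0] = Y
Query 3: D[2] = Y
Query 4: B[3] = B
Query 5: B[2] = Y

Answer: G Y Y B Y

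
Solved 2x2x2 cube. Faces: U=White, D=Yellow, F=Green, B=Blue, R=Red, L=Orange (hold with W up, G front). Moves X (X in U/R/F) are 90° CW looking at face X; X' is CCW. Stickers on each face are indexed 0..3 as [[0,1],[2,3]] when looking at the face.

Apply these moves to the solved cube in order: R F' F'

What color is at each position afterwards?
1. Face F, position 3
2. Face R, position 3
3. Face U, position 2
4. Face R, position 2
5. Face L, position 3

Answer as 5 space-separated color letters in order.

After move 1 (R): R=RRRR U=WGWG F=GYGY D=YBYB B=WBWB
After move 2 (F'): F=YYGG U=WGRR R=BRYR D=OOYB L=OGOW
After move 3 (F'): F=YGYG U=WGBY R=OROR D=GWYB L=OROR
Query 1: F[3] = G
Query 2: R[3] = R
Query 3: U[2] = B
Query 4: R[2] = O
Query 5: L[3] = R

Answer: G R B O R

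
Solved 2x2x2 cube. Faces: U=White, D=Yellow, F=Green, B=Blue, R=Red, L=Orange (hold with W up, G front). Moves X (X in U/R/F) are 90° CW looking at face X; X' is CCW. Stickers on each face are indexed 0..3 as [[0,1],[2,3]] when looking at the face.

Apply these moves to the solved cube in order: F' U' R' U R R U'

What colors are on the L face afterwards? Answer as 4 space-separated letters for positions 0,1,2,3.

After move 1 (F'): F=GGGG U=WWRR R=YRYR D=OOYY L=OWOW
After move 2 (U'): U=WRWR F=OWGG R=GGYR B=YRBB L=BBOW
After move 3 (R'): R=GRGY U=WBWY F=ORGR D=OWYG B=YROB
After move 4 (U): U=WWYB F=GRGR R=YRGY B=BBOB L=OROW
After move 5 (R): R=GYYR U=WRYR F=GWGG D=OOYB B=BBWB
After move 6 (R): R=YGRY U=WWYG F=GOGB D=OWYB B=RBRB
After move 7 (U'): U=WGWY F=ORGB R=GORY B=YGRB L=RBOW
Query: L face = RBOW

Answer: R B O W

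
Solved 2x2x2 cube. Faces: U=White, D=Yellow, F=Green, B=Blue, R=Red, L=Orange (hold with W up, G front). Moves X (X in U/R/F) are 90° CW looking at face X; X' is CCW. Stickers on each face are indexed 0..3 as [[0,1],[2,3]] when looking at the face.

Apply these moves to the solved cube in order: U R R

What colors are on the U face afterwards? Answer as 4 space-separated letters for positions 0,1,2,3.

Answer: W Y W Y

Derivation:
After move 1 (U): U=WWWW F=RRGG R=BBRR B=OOBB L=GGOO
After move 2 (R): R=RBRB U=WRWG F=RYGY D=YBYO B=WOWB
After move 3 (R): R=RRBB U=WYWY F=RBGO D=YWYW B=GORB
Query: U face = WYWY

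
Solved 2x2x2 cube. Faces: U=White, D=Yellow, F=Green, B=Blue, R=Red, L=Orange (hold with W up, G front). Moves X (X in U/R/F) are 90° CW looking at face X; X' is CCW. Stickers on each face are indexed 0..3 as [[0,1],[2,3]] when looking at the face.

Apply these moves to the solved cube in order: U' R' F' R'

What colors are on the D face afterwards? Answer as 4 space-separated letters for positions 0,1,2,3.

After move 1 (U'): U=WWWW F=OOGG R=GGRR B=RRBB L=BBOO
After move 2 (R'): R=GRGR U=WBWR F=OWGW D=YOYG B=YRYB
After move 3 (F'): F=WWOG U=WBGG R=ORYR D=BOYG L=BROW
After move 4 (R'): R=RROY U=WYGY F=WBOG D=BWYG B=GROB
Query: D face = BWYG

Answer: B W Y G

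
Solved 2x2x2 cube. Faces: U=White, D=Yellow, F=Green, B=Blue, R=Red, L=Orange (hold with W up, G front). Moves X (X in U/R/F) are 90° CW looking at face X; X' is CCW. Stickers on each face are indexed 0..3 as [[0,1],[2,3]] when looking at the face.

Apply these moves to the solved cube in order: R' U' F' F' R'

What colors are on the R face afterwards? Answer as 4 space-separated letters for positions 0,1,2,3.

Answer: W R O B

Derivation:
After move 1 (R'): R=RRRR U=WBWB F=GWGW D=YGYG B=YBYB
After move 2 (U'): U=BBWW F=OOGW R=GWRR B=RRYB L=YBOO
After move 3 (F'): F=OWOG U=BBGR R=GWYR D=BOYG L=YWOW
After move 4 (F'): F=WGOO U=BBGY R=OWBR D=WWYG L=YROG
After move 5 (R'): R=WROB U=BYGR F=WBOY D=WGYO B=GRWB
Query: R face = WROB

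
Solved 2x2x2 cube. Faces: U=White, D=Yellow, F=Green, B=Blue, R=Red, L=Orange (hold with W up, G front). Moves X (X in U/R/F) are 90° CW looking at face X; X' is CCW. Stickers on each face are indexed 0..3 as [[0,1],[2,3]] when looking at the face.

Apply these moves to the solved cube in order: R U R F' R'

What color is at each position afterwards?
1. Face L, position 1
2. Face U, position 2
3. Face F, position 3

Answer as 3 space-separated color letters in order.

After move 1 (R): R=RRRR U=WGWG F=GYGY D=YBYB B=WBWB
After move 2 (U): U=WWGG F=RRGY R=WBRR B=OOWB L=GYOO
After move 3 (R): R=RWRB U=WRGY F=RBGB D=YWYO B=GOWB
After move 4 (F'): F=BBRG U=WRRR R=WWYB D=YOYO L=GYOG
After move 5 (R'): R=WBWY U=WWRG F=BRRR D=YBYG B=OOOB
Query 1: L[1] = Y
Query 2: U[2] = R
Query 3: F[3] = R

Answer: Y R R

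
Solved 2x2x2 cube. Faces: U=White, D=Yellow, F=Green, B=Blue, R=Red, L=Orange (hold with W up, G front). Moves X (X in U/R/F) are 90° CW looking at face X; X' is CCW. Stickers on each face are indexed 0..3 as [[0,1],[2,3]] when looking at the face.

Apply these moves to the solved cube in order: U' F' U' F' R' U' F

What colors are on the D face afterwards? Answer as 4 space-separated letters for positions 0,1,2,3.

After move 1 (U'): U=WWWW F=OOGG R=GGRR B=RRBB L=BBOO
After move 2 (F'): F=OGOG U=WWGR R=YGYR D=BOYY L=BWOW
After move 3 (U'): U=WRWG F=BWOG R=OGYR B=YGBB L=RROW
After move 4 (F'): F=WGBO U=WROY R=OGBR D=RWYY L=RGOW
After move 5 (R'): R=GROB U=WBOY F=WRBY D=RGYO B=YGWB
After move 6 (U'): U=BYWO F=RGBY R=WROB B=GRWB L=YGOW
After move 7 (F): F=BRYG U=BYWG R=WROB D=OWYO L=YROG
Query: D face = OWYO

Answer: O W Y O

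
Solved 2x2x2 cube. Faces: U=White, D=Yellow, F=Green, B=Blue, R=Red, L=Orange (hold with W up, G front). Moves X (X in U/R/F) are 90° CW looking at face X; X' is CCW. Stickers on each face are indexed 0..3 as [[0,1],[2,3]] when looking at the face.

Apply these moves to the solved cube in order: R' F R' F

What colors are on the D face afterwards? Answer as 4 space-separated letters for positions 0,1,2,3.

Answer: W R Y W

Derivation:
After move 1 (R'): R=RRRR U=WBWB F=GWGW D=YGYG B=YBYB
After move 2 (F): F=GGWW U=WBOO R=WRBR D=RRYG L=OYOG
After move 3 (R'): R=RRWB U=WYOY F=GBWO D=RGYW B=GBRB
After move 4 (F): F=WGOB U=WYGY R=ORYB D=WRYW L=OROG
Query: D face = WRYW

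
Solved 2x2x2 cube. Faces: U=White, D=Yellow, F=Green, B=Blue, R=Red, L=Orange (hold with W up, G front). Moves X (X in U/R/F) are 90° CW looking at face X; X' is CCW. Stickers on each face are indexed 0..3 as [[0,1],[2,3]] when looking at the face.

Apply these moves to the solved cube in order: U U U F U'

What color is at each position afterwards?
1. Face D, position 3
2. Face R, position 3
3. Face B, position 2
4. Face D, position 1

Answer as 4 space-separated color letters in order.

After move 1 (U): U=WWWW F=RRGG R=BBRR B=OOBB L=GGOO
After move 2 (U): U=WWWW F=BBGG R=OORR B=GGBB L=RROO
After move 3 (U): U=WWWW F=OOGG R=GGRR B=RRBB L=BBOO
After move 4 (F): F=GOGO U=WWOB R=WGWR D=RGYY L=BYOY
After move 5 (U'): U=WBWO F=BYGO R=GOWR B=WGBB L=RROY
Query 1: D[3] = Y
Query 2: R[3] = R
Query 3: B[2] = B
Query 4: D[1] = G

Answer: Y R B G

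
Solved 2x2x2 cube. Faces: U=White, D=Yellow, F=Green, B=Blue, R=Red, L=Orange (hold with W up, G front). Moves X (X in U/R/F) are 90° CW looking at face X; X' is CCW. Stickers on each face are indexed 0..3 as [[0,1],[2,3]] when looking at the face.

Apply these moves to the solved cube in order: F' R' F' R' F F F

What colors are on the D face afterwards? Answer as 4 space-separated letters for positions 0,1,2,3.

Answer: B R Y G

Derivation:
After move 1 (F'): F=GGGG U=WWRR R=YRYR D=OOYY L=OWOW
After move 2 (R'): R=RRYY U=WBRB F=GWGR D=OGYG B=YBOB
After move 3 (F'): F=WRGG U=WBRY R=GROY D=WWYG L=OBOR
After move 4 (R'): R=RYGO U=WORY F=WBGY D=WRYG B=GBWB
After move 5 (F): F=GWYB U=WORB R=RYYO D=GRYG L=OWOR
After move 6 (F): F=YGBW U=WORW R=RYBO D=YRYG L=OGOR
After move 7 (F): F=BYWG U=WORG R=RYWO D=BRYG L=OYOR
Query: D face = BRYG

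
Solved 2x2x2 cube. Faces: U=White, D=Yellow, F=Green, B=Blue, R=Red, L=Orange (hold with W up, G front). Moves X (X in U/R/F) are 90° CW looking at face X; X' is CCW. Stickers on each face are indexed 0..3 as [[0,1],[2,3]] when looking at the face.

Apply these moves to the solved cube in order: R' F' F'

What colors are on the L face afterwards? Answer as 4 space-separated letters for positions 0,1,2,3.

Answer: O R O R

Derivation:
After move 1 (R'): R=RRRR U=WBWB F=GWGW D=YGYG B=YBYB
After move 2 (F'): F=WWGG U=WBRR R=GRYR D=OOYG L=OBOW
After move 3 (F'): F=WGWG U=WBGY R=OROR D=BWYG L=OROR
Query: L face = OROR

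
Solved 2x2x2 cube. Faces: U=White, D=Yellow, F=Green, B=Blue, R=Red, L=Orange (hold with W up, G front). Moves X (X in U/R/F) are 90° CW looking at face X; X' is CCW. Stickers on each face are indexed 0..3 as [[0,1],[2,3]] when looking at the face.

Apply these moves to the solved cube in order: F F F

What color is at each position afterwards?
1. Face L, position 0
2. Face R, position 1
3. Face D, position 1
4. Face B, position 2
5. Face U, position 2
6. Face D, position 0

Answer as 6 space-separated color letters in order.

Answer: O R O B R O

Derivation:
After move 1 (F): F=GGGG U=WWOO R=WRWR D=RRYY L=OYOY
After move 2 (F): F=GGGG U=WWYY R=OROR D=WWYY L=OROR
After move 3 (F): F=GGGG U=WWRR R=YRYR D=OOYY L=OWOW
Query 1: L[0] = O
Query 2: R[1] = R
Query 3: D[1] = O
Query 4: B[2] = B
Query 5: U[2] = R
Query 6: D[0] = O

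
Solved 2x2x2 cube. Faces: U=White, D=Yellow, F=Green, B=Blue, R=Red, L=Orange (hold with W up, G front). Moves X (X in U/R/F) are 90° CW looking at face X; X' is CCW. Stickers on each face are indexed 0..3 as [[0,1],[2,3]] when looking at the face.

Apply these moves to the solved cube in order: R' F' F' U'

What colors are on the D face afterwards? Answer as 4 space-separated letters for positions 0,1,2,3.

After move 1 (R'): R=RRRR U=WBWB F=GWGW D=YGYG B=YBYB
After move 2 (F'): F=WWGG U=WBRR R=GRYR D=OOYG L=OBOW
After move 3 (F'): F=WGWG U=WBGY R=OROR D=BWYG L=OROR
After move 4 (U'): U=BYWG F=ORWG R=WGOR B=ORYB L=YBOR
Query: D face = BWYG

Answer: B W Y G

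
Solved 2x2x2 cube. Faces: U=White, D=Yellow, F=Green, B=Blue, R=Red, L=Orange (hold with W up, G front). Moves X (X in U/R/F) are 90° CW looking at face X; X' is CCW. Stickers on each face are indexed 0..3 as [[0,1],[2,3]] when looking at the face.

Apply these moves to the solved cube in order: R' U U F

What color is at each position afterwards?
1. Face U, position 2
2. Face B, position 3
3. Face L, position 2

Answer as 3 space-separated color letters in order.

After move 1 (R'): R=RRRR U=WBWB F=GWGW D=YGYG B=YBYB
After move 2 (U): U=WWBB F=RRGW R=YBRR B=OOYB L=GWOO
After move 3 (U): U=BWBW F=YBGW R=OORR B=GWYB L=RROO
After move 4 (F): F=GYWB U=BWOR R=BOWR D=ROYG L=RYOG
Query 1: U[2] = O
Query 2: B[3] = B
Query 3: L[2] = O

Answer: O B O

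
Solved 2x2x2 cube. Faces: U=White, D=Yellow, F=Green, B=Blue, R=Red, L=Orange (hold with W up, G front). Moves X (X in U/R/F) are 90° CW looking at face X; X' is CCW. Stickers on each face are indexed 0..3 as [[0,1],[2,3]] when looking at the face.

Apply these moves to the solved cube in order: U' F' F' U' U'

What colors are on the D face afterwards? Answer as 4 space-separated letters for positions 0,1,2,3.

After move 1 (U'): U=WWWW F=OOGG R=GGRR B=RRBB L=BBOO
After move 2 (F'): F=OGOG U=WWGR R=YGYR D=BOYY L=BWOW
After move 3 (F'): F=GGOO U=WWYY R=OGBR D=WWYY L=BROG
After move 4 (U'): U=WYWY F=BROO R=GGBR B=OGBB L=RROG
After move 5 (U'): U=YYWW F=RROO R=BRBR B=GGBB L=OGOG
Query: D face = WWYY

Answer: W W Y Y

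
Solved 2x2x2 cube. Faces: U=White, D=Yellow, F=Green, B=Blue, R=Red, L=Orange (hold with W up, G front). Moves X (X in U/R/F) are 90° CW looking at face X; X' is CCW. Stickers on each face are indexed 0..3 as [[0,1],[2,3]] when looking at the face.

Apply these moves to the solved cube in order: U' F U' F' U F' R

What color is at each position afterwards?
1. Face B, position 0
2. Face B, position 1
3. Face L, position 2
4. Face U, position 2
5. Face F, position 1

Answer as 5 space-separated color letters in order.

After move 1 (U'): U=WWWW F=OOGG R=GGRR B=RRBB L=BBOO
After move 2 (F): F=GOGO U=WWOB R=WGWR D=RGYY L=BYOY
After move 3 (U'): U=WBWO F=BYGO R=GOWR B=WGBB L=RROY
After move 4 (F'): F=YOBG U=WBGW R=GORR D=RYYY L=ROOW
After move 5 (U): U=GWWB F=GOBG R=WGRR B=ROBB L=YOOW
After move 6 (F'): F=OGGB U=GWWR R=YGRR D=OWYY L=YBOW
After move 7 (R): R=RYRG U=GGWB F=OWGY D=OBYR B=ROWB
Query 1: B[0] = R
Query 2: B[1] = O
Query 3: L[2] = O
Query 4: U[2] = W
Query 5: F[1] = W

Answer: R O O W W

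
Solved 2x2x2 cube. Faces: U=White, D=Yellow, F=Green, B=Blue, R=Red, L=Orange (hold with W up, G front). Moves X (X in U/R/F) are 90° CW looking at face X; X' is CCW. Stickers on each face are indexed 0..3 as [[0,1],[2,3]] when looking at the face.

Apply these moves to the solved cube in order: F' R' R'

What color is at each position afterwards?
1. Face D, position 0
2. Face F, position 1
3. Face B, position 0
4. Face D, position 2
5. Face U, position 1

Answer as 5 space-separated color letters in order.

After move 1 (F'): F=GGGG U=WWRR R=YRYR D=OOYY L=OWOW
After move 2 (R'): R=RRYY U=WBRB F=GWGR D=OGYG B=YBOB
After move 3 (R'): R=RYRY U=WORY F=GBGB D=OWYR B=GBGB
Query 1: D[0] = O
Query 2: F[1] = B
Query 3: B[0] = G
Query 4: D[2] = Y
Query 5: U[1] = O

Answer: O B G Y O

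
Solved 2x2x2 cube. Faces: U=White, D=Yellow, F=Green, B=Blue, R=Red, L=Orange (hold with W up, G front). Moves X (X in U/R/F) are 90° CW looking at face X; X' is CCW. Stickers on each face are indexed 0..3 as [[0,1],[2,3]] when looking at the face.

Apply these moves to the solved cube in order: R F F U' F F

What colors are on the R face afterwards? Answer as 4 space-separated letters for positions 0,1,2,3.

Answer: R G B R

Derivation:
After move 1 (R): R=RRRR U=WGWG F=GYGY D=YBYB B=WBWB
After move 2 (F): F=GGYY U=WGOO R=WRGR D=RRYB L=OYOB
After move 3 (F): F=YGYG U=WGBY R=OROR D=GWYB L=OROR
After move 4 (U'): U=GYWB F=ORYG R=YGOR B=ORWB L=WBOR
After move 5 (F): F=YOGR U=GYRB R=WGBR D=OYYB L=WGOW
After move 6 (F): F=GYRO U=GYWG R=RGBR D=BWYB L=WOOY
Query: R face = RGBR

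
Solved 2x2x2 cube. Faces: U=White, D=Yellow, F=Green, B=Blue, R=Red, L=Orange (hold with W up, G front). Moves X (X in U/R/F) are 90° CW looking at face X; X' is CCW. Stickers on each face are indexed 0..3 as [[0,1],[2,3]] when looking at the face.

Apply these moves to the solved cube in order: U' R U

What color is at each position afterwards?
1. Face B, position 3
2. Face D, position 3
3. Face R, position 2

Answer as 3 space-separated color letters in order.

After move 1 (U'): U=WWWW F=OOGG R=GGRR B=RRBB L=BBOO
After move 2 (R): R=RGRG U=WOWG F=OYGY D=YBYR B=WRWB
After move 3 (U): U=WWGO F=RGGY R=WRRG B=BBWB L=OYOO
Query 1: B[3] = B
Query 2: D[3] = R
Query 3: R[2] = R

Answer: B R R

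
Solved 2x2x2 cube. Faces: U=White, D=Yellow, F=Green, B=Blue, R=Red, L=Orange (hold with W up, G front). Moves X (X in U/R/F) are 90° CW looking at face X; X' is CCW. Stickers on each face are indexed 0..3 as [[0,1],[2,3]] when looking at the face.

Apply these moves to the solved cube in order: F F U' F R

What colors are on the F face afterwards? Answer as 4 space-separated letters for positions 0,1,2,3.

Answer: G G G Y

Derivation:
After move 1 (F): F=GGGG U=WWOO R=WRWR D=RRYY L=OYOY
After move 2 (F): F=GGGG U=WWYY R=OROR D=WWYY L=OROR
After move 3 (U'): U=WYWY F=ORGG R=GGOR B=ORBB L=BBOR
After move 4 (F): F=GOGR U=WYRB R=WGYR D=OGYY L=BWOW
After move 5 (R): R=YWRG U=WORR F=GGGY D=OBYO B=BRYB
Query: F face = GGGY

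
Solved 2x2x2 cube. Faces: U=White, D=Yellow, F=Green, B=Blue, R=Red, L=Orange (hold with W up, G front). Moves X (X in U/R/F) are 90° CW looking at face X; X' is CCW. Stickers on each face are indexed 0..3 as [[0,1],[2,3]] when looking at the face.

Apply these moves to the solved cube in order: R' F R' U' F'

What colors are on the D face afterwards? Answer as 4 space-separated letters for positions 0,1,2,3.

Answer: B G Y W

Derivation:
After move 1 (R'): R=RRRR U=WBWB F=GWGW D=YGYG B=YBYB
After move 2 (F): F=GGWW U=WBOO R=WRBR D=RRYG L=OYOG
After move 3 (R'): R=RRWB U=WYOY F=GBWO D=RGYW B=GBRB
After move 4 (U'): U=YYWO F=OYWO R=GBWB B=RRRB L=GBOG
After move 5 (F'): F=YOOW U=YYGW R=GBRB D=BGYW L=GOOW
Query: D face = BGYW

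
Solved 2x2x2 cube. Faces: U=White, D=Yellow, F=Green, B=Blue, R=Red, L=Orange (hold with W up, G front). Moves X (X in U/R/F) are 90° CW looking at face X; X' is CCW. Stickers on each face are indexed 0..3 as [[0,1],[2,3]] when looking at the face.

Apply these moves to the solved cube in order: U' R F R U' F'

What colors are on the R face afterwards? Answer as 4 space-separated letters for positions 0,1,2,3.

Answer: W R R G

Derivation:
After move 1 (U'): U=WWWW F=OOGG R=GGRR B=RRBB L=BBOO
After move 2 (R): R=RGRG U=WOWG F=OYGY D=YBYR B=WRWB
After move 3 (F): F=GOYY U=WOOB R=WGGG D=RRYR L=BYOB
After move 4 (R): R=GWGG U=WOOY F=GRYR D=RWYW B=BROB
After move 5 (U'): U=OYWO F=BYYR R=GRGG B=GWOB L=BROB
After move 6 (F'): F=YRBY U=OYGG R=WRRG D=RBYW L=BOOW
Query: R face = WRRG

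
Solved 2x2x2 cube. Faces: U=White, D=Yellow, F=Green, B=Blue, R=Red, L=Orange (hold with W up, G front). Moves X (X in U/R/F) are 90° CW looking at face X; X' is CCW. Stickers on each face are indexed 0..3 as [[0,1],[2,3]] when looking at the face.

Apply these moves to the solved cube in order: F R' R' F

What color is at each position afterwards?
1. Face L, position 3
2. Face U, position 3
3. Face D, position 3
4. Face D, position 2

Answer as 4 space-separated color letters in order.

Answer: W Y O Y

Derivation:
After move 1 (F): F=GGGG U=WWOO R=WRWR D=RRYY L=OYOY
After move 2 (R'): R=RRWW U=WBOB F=GWGO D=RGYG B=YBRB
After move 3 (R'): R=RWRW U=WROY F=GBGB D=RWYO B=GBGB
After move 4 (F): F=GGBB U=WRYY R=OWYW D=RRYO L=OROW
Query 1: L[3] = W
Query 2: U[3] = Y
Query 3: D[3] = O
Query 4: D[2] = Y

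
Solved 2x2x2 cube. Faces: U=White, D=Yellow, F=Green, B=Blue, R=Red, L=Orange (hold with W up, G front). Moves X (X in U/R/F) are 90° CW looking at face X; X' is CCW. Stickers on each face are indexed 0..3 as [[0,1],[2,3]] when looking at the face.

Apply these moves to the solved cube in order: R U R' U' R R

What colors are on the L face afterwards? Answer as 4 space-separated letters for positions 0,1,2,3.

Answer: B O O O

Derivation:
After move 1 (R): R=RRRR U=WGWG F=GYGY D=YBYB B=WBWB
After move 2 (U): U=WWGG F=RRGY R=WBRR B=OOWB L=GYOO
After move 3 (R'): R=BRWR U=WWGO F=RWGG D=YRYY B=BOBB
After move 4 (U'): U=WOWG F=GYGG R=RWWR B=BRBB L=BOOO
After move 5 (R): R=WRRW U=WYWG F=GRGY D=YBYB B=GROB
After move 6 (R): R=RWWR U=WRWY F=GBGB D=YOYG B=GRYB
Query: L face = BOOO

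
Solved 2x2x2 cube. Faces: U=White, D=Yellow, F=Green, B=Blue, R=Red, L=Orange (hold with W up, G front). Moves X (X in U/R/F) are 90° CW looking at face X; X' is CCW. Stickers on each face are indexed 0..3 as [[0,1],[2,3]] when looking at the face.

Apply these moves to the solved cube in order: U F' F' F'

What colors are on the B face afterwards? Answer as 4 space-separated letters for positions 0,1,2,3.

Answer: O O B B

Derivation:
After move 1 (U): U=WWWW F=RRGG R=BBRR B=OOBB L=GGOO
After move 2 (F'): F=RGRG U=WWBR R=YBYR D=GOYY L=GWOW
After move 3 (F'): F=GGRR U=WWYY R=OBGR D=WWYY L=GROB
After move 4 (F'): F=GRGR U=WWOG R=WBWR D=RBYY L=GYOY
Query: B face = OOBB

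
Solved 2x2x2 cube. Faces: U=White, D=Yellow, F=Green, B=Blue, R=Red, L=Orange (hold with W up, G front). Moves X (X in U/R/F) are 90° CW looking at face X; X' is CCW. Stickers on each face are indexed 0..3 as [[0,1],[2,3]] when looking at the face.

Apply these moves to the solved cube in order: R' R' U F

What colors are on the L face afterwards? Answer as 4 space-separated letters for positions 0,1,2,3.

After move 1 (R'): R=RRRR U=WBWB F=GWGW D=YGYG B=YBYB
After move 2 (R'): R=RRRR U=WYWY F=GBGB D=YWYW B=GBGB
After move 3 (U): U=WWYY F=RRGB R=GBRR B=OOGB L=GBOO
After move 4 (F): F=GRBR U=WWOB R=YBYR D=RGYW L=GYOW
Query: L face = GYOW

Answer: G Y O W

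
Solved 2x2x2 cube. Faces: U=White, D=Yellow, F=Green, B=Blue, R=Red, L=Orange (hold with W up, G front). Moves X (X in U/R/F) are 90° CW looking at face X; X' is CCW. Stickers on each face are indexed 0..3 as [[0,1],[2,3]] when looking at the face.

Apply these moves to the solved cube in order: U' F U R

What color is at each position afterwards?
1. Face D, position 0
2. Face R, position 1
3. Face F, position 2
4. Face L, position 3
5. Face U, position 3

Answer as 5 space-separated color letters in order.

Answer: R R G Y O

Derivation:
After move 1 (U'): U=WWWW F=OOGG R=GGRR B=RRBB L=BBOO
After move 2 (F): F=GOGO U=WWOB R=WGWR D=RGYY L=BYOY
After move 3 (U): U=OWBW F=WGGO R=RRWR B=BYBB L=GOOY
After move 4 (R): R=WRRR U=OGBO F=WGGY D=RBYB B=WYWB
Query 1: D[0] = R
Query 2: R[1] = R
Query 3: F[2] = G
Query 4: L[3] = Y
Query 5: U[3] = O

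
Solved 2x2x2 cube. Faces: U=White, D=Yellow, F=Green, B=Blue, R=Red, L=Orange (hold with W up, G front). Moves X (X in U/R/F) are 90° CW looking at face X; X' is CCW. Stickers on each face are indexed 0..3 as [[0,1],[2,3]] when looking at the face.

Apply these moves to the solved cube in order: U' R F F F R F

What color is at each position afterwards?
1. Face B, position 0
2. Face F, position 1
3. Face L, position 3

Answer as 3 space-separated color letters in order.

After move 1 (U'): U=WWWW F=OOGG R=GGRR B=RRBB L=BBOO
After move 2 (R): R=RGRG U=WOWG F=OYGY D=YBYR B=WRWB
After move 3 (F): F=GOYY U=WOOB R=WGGG D=RRYR L=BYOB
After move 4 (F): F=YGYO U=WOBY R=OGBG D=GWYR L=BROR
After move 5 (F): F=YYOG U=WORR R=BGYG D=BOYR L=BGOW
After move 6 (R): R=YBGG U=WYRG F=YOOR D=BWYW B=RROB
After move 7 (F): F=OYRO U=WYWG R=RBGG D=GYYW L=BBOW
Query 1: B[0] = R
Query 2: F[1] = Y
Query 3: L[3] = W

Answer: R Y W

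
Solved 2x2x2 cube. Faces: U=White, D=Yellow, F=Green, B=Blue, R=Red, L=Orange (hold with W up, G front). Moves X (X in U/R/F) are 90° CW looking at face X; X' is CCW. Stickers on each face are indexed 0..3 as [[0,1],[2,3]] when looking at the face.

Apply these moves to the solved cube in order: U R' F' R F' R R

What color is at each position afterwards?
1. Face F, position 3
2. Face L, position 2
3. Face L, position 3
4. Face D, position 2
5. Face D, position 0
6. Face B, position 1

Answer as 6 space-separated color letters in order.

After move 1 (U): U=WWWW F=RRGG R=BBRR B=OOBB L=GGOO
After move 2 (R'): R=BRBR U=WBWO F=RWGW D=YRYG B=YOYB
After move 3 (F'): F=WWRG U=WBBB R=RRYR D=GOYG L=GOOW
After move 4 (R): R=YRRR U=WWBG F=WORG D=GYYY B=BOBB
After move 5 (F'): F=OGWR U=WWYR R=YRGR D=OWYY L=GGOB
After move 6 (R): R=GYRR U=WGYR F=OWWY D=OBYB B=ROWB
After move 7 (R): R=RGRY U=WWYY F=OBWB D=OWYR B=ROGB
Query 1: F[3] = B
Query 2: L[2] = O
Query 3: L[3] = B
Query 4: D[2] = Y
Query 5: D[0] = O
Query 6: B[1] = O

Answer: B O B Y O O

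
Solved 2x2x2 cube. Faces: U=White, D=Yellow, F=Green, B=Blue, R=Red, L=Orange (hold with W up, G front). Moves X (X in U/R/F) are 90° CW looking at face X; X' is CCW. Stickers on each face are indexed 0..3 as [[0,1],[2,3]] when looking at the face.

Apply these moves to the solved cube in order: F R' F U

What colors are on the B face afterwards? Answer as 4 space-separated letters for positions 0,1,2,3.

Answer: O R R B

Derivation:
After move 1 (F): F=GGGG U=WWOO R=WRWR D=RRYY L=OYOY
After move 2 (R'): R=RRWW U=WBOB F=GWGO D=RGYG B=YBRB
After move 3 (F): F=GGOW U=WBYY R=ORBW D=WRYG L=OROG
After move 4 (U): U=YWYB F=OROW R=YBBW B=ORRB L=GGOG
Query: B face = ORRB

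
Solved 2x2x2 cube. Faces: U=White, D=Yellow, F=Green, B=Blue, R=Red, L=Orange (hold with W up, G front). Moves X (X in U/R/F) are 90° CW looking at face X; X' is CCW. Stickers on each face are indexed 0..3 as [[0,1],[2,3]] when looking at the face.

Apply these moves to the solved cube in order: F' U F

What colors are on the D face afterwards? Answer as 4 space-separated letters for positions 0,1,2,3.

Answer: Y B Y Y

Derivation:
After move 1 (F'): F=GGGG U=WWRR R=YRYR D=OOYY L=OWOW
After move 2 (U): U=RWRW F=YRGG R=BBYR B=OWBB L=GGOW
After move 3 (F): F=GYGR U=RWWG R=RBWR D=YBYY L=GOOO
Query: D face = YBYY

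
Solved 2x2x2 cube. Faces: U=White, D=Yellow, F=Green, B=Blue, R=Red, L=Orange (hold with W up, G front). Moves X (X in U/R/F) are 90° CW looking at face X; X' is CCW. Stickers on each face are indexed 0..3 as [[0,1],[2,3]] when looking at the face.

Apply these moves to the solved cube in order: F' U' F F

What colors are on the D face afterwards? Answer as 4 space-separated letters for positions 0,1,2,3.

After move 1 (F'): F=GGGG U=WWRR R=YRYR D=OOYY L=OWOW
After move 2 (U'): U=WRWR F=OWGG R=GGYR B=YRBB L=BBOW
After move 3 (F): F=GOGW U=WRWB R=WGRR D=YGYY L=BOOO
After move 4 (F): F=GGWO U=WROO R=WGBR D=RWYY L=BYOG
Query: D face = RWYY

Answer: R W Y Y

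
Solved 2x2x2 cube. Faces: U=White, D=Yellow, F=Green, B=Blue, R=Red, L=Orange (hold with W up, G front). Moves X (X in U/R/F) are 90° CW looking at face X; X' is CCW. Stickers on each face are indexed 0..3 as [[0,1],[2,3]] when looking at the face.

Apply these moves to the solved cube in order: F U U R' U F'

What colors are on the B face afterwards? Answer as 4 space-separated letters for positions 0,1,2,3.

After move 1 (F): F=GGGG U=WWOO R=WRWR D=RRYY L=OYOY
After move 2 (U): U=OWOW F=WRGG R=BBWR B=OYBB L=GGOY
After move 3 (U): U=OOWW F=BBGG R=OYWR B=GGBB L=WROY
After move 4 (R'): R=YROW U=OBWG F=BOGW D=RBYG B=YGRB
After move 5 (U): U=WOGB F=YRGW R=YGOW B=WRRB L=BOOY
After move 6 (F'): F=RWYG U=WOYO R=BGRW D=OYYG L=BBOG
Query: B face = WRRB

Answer: W R R B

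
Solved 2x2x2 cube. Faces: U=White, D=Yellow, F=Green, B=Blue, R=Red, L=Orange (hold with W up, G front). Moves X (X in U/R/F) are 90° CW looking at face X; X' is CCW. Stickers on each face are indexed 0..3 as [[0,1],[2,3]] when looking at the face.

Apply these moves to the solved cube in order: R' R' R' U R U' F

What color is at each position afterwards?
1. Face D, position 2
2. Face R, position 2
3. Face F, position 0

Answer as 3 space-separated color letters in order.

After move 1 (R'): R=RRRR U=WBWB F=GWGW D=YGYG B=YBYB
After move 2 (R'): R=RRRR U=WYWY F=GBGB D=YWYW B=GBGB
After move 3 (R'): R=RRRR U=WGWG F=GYGY D=YBYB B=WBWB
After move 4 (U): U=WWGG F=RRGY R=WBRR B=OOWB L=GYOO
After move 5 (R): R=RWRB U=WRGY F=RBGB D=YWYO B=GOWB
After move 6 (U'): U=RYWG F=GYGB R=RBRB B=RWWB L=GOOO
After move 7 (F): F=GGBY U=RYOO R=WBGB D=RRYO L=GYOW
Query 1: D[2] = Y
Query 2: R[2] = G
Query 3: F[0] = G

Answer: Y G G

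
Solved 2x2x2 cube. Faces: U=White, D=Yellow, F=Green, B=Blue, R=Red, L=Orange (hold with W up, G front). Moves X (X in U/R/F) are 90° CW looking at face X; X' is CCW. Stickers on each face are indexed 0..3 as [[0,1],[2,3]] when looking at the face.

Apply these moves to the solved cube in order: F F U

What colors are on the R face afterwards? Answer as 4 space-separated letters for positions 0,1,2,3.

After move 1 (F): F=GGGG U=WWOO R=WRWR D=RRYY L=OYOY
After move 2 (F): F=GGGG U=WWYY R=OROR D=WWYY L=OROR
After move 3 (U): U=YWYW F=ORGG R=BBOR B=ORBB L=GGOR
Query: R face = BBOR

Answer: B B O R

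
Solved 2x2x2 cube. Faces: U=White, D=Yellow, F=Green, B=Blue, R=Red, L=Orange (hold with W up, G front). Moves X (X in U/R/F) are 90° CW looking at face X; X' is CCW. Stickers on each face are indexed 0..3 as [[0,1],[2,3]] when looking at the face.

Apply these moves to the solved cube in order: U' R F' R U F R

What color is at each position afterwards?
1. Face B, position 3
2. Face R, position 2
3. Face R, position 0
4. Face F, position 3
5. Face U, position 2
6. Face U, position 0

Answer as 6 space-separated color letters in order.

After move 1 (U'): U=WWWW F=OOGG R=GGRR B=RRBB L=BBOO
After move 2 (R): R=RGRG U=WOWG F=OYGY D=YBYR B=WRWB
After move 3 (F'): F=YYOG U=WORR R=BGYG D=BOYR L=BGOW
After move 4 (R): R=YBGG U=WYRG F=YOOR D=BWYW B=RROB
After move 5 (U): U=RWGY F=YBOR R=RRGG B=BGOB L=YOOW
After move 6 (F): F=OYRB U=RWWO R=GRYG D=GRYW L=YBOW
After move 7 (R): R=YGGR U=RYWB F=ORRW D=GOYB B=OGWB
Query 1: B[3] = B
Query 2: R[2] = G
Query 3: R[0] = Y
Query 4: F[3] = W
Query 5: U[2] = W
Query 6: U[0] = R

Answer: B G Y W W R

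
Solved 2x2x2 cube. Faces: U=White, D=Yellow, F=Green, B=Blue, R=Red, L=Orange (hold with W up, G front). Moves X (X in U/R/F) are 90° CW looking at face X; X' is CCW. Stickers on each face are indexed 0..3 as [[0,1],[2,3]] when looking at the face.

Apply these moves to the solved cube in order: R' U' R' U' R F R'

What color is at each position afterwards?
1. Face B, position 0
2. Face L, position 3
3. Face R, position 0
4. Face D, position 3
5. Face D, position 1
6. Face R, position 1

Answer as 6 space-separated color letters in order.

Answer: W G O O Y B

Derivation:
After move 1 (R'): R=RRRR U=WBWB F=GWGW D=YGYG B=YBYB
After move 2 (U'): U=BBWW F=OOGW R=GWRR B=RRYB L=YBOO
After move 3 (R'): R=WRGR U=BYWR F=OBGW D=YOYW B=GRGB
After move 4 (U'): U=YRBW F=YBGW R=OBGR B=WRGB L=GROO
After move 5 (R): R=GORB U=YBBW F=YOGW D=YGYW B=WRRB
After move 6 (F): F=GYWO U=YBOR R=BOWB D=RGYW L=GYOG
After move 7 (R'): R=OBBW U=YROW F=GBWR D=RYYO B=WRGB
Query 1: B[0] = W
Query 2: L[3] = G
Query 3: R[0] = O
Query 4: D[3] = O
Query 5: D[1] = Y
Query 6: R[1] = B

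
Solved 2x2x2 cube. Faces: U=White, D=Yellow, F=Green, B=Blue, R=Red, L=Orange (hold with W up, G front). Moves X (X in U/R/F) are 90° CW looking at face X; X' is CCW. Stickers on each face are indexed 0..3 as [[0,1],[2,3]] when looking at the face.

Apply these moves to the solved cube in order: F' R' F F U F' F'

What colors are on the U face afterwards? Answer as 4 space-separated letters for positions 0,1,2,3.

After move 1 (F'): F=GGGG U=WWRR R=YRYR D=OOYY L=OWOW
After move 2 (R'): R=RRYY U=WBRB F=GWGR D=OGYG B=YBOB
After move 3 (F): F=GGRW U=WBWW R=RRBY D=YRYG L=OOOG
After move 4 (F): F=RGWG U=WBGO R=WRWY D=BRYG L=OYOR
After move 5 (U): U=GWOB F=WRWG R=YBWY B=OYOB L=RGOR
After move 6 (F'): F=RGWW U=GWYW R=RBBY D=GRYG L=RBOO
After move 7 (F'): F=GWRW U=GWRB R=RBGY D=BOYG L=RWOY
Query: U face = GWRB

Answer: G W R B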